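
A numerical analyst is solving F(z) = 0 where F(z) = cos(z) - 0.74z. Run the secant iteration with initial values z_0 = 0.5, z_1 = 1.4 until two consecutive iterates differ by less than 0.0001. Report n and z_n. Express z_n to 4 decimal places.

n = 5, z_n = 0.8707

F(0.5) = 0.507583, F(1.4) = -0.866033
z_2 = 1.400000 − (-0.866033)·(0.900000)/(-1.373615) = 0.832571;  |Δ| = 0.567429
F(0.832571) = 0.056874
z_3 = 0.832571 − 0.056874·(-0.567429)/(0.922907) = 0.867539;  |Δ| = 0.034968
F(0.867539) = 0.004727
z_4 = 0.867539 − 0.004727·(0.034968)/(-0.052147) = 0.870709;  |Δ| = 0.003170
F(0.870709) = -0.000040
z_5 = 0.870709 − (-0.000040)·(0.003170)/(-0.004767) = 0.870682;  |Δ| = 0.000026
|z_5 − z_4| = 0.000026 < 0.0001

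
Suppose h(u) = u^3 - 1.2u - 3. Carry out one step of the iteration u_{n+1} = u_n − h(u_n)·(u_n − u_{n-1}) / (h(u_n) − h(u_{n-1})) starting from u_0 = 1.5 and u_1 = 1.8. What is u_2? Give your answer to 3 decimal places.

h(1.5) = -1.42500, h(1.8) = 0.67200
u_2 = 1.80000 − 0.67200·(1.80000 − 1.50000) / (0.67200 − (-1.42500)) = 1.80000 − (0.20160)/(2.09700) = 1.70386

1.704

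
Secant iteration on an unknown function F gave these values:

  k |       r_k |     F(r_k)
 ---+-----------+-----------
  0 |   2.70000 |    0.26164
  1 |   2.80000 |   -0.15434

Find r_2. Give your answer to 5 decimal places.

2.76290

r_2 = 2.80000 − (-0.15434)·(2.80000 − 2.70000) / (-0.15434 − 0.26164)
   = 2.80000 − (-0.0154340)/(-0.4159800) = 2.7628973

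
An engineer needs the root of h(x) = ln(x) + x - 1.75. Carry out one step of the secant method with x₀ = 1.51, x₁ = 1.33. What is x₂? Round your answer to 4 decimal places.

h(1.51) = 0.172110, h(1.33) = -0.134821
x₂ = 1.330000 − (-0.134821)·(1.330000 − 1.510000) / (-0.134821 − 0.172110) = 1.330000 − (0.024268)/(-0.306931) = 1.409066

1.4091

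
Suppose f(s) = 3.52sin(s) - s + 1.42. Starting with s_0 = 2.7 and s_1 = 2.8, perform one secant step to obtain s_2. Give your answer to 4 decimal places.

2.7528

f(2.7) = 0.224377, f(2.8) = -0.200842
s_2 = 2.800000 − (-0.200842)·(2.800000 − 2.700000) / (-0.200842 − 0.224377) = 2.800000 − (-0.020084)/(-0.425219) = 2.752767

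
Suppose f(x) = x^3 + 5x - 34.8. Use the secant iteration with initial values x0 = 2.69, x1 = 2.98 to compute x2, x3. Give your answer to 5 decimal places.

f(2.69) = -1.8848910, f(2.98) = 6.5635920
x2 = 2.9800000 − 6.5635920·(2.9800000 − 2.6900000) / (6.5635920 − (-1.8848910)) = 2.9800000 − (1.9034417)/(8.4484830) = 2.7547002
f(2.7547002) = -0.1228063
x3 = 2.7547002 − (-0.1228063)·(2.7547002 − 2.9800000) / (-0.1228063 − 6.5635920) = 2.7547002 − (0.0276682)/(-6.6863983) = 2.7588382

2.75470, 2.75884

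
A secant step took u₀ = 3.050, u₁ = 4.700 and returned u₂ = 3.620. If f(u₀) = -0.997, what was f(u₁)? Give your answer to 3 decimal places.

1.889

The secant line through (3.050, -0.997) and (4.700, f(u₁)) crosses zero at u₂ = 3.620.
So (3.050, -0.997), (4.700, f(u₁)), (3.620, 0) are collinear:
f(u₁) = -0.997 · (4.700 − 3.620) / (3.050 − 3.620) = -0.997 · (1.08000)/(-0.57000) = 1.88905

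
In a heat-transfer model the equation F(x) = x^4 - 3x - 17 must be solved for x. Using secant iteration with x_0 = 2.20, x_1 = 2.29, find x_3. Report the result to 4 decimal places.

F(2.20) = -0.174400, F(2.29) = 3.630585
x_2 = 2.290000 − 3.630585·(2.290000 − 2.200000) / (3.630585 − (-0.174400)) = 2.290000 − (0.326753)/(3.804985) = 2.204125
F(2.204125) = -0.010584
x_3 = 2.204125 − (-0.010584)·(2.204125 − 2.290000) / (-0.010584 − 3.630585) = 2.204125 − (0.000909)/(-3.641168) = 2.204375

2.2044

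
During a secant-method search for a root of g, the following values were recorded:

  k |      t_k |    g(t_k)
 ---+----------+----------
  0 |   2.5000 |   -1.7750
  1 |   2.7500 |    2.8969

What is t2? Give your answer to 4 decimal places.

t2 = 2.7500 − 2.8969·(2.7500 − 2.5000) / (2.8969 − (-1.7750))
   = 2.7500 − (0.724225)/(4.671900) = 2.594983

2.5950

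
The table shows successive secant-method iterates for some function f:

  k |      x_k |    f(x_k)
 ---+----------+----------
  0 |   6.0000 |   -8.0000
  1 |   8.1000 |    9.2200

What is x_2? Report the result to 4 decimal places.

6.9756

x_2 = 8.1000 − 9.2200·(8.1000 − 6.0000) / (9.2200 − (-8.0000))
   = 8.1000 − (19.362000)/(17.220000) = 6.975610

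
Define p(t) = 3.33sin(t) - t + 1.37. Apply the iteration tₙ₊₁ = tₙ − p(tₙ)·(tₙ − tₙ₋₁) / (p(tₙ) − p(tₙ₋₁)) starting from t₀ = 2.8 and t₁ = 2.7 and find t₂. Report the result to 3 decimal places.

2.723

p(2.8) = -0.31449, p(2.7) = 0.09318
t₂ = 2.70000 − 0.09318·(2.70000 − 2.80000) / (0.09318 − (-0.31449)) = 2.70000 − (-0.00932)/(0.40766) = 2.72286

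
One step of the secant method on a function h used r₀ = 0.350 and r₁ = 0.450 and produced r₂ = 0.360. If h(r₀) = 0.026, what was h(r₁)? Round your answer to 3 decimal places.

-0.234

The secant line through (0.350, 0.026) and (0.450, h(r₁)) crosses zero at r₂ = 0.360.
So (0.350, 0.026), (0.450, h(r₁)), (0.360, 0) are collinear:
h(r₁) = 0.026 · (0.450 − 0.360) / (0.350 − 0.360) = 0.026 · (0.09000)/(-0.01000) = -0.23400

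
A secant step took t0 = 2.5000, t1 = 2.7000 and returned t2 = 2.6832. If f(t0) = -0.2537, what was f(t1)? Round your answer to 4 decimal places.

The secant line through (2.5000, -0.2537) and (2.7000, f(t1)) crosses zero at t2 = 2.6832.
So (2.5000, -0.2537), (2.7000, f(t1)), (2.6832, 0) are collinear:
f(t1) = -0.2537 · (2.7000 − 2.6832) / (2.5000 − 2.6832) = -0.2537 · (0.016800)/(-0.183200) = 0.023265

0.0233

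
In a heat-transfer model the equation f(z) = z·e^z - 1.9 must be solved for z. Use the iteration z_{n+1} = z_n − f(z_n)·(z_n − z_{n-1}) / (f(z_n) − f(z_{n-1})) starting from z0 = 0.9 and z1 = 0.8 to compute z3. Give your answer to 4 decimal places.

f(0.9) = 0.313643, f(0.8) = -0.119567
z2 = 0.800000 − (-0.119567)·(0.800000 − 0.900000) / (-0.119567 − 0.313643) = 0.800000 − (0.011957)/(-0.433210) = 0.827600
f(0.827600) = -0.006598
z3 = 0.827600 − (-0.006598)·(0.827600 − 0.800000) / (-0.006598 − (-0.119567)) = 0.827600 − (-0.000182)/(0.112969) = 0.829212

0.8292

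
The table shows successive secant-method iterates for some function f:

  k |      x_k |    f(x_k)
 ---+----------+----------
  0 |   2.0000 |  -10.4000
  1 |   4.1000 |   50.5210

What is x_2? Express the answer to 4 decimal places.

2.3585

x_2 = 4.1000 − 50.5210·(4.1000 − 2.0000) / (50.5210 − (-10.4000))
   = 4.1000 − (106.094100)/(60.921000) = 2.358497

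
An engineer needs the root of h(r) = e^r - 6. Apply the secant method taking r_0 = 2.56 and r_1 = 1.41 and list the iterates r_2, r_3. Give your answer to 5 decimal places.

h(2.56) = 6.9358173, h(1.41) = -1.9040446
r_2 = 1.4100000 − (-1.9040446)·(1.4100000 − 2.5600000) / (-1.9040446 − 6.9358173) = 1.4100000 − (2.1896513)/(-8.8398619) = 1.6577020
h(1.6577020) = -0.7527613
r_3 = 1.6577020 − (-0.7527613)·(1.6577020 − 1.4100000) / (-0.7527613 − (-1.9040446)) = 1.6577020 − (-0.1864605)/(1.1512833) = 1.8196608

1.65770, 1.81966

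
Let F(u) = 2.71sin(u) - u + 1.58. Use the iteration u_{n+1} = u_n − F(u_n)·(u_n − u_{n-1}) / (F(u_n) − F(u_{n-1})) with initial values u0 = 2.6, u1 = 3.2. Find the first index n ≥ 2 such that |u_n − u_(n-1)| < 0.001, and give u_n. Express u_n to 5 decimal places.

n = 4, u_n = 2.71105

F(2.6) = 0.3770087, F(3.2) = -1.7781939
u2 = 3.2000000 − (-1.7781939)·(0.6000000)/(-2.1552026) = 2.7049578;  |Δ| = 0.4950422
F(2.7049578) = 0.0210809
u3 = 2.7049578 − 0.0210809·(-0.4950422)/(1.7992748) = 2.7107578;  |Δ| = 0.0058001
F(2.7107578) = 0.0010181
u4 = 2.7107578 − 0.0010181·(0.0058001)/(-0.0200628) = 2.7110521;  |Δ| = 0.0002943
|u4 − u3| = 0.0002943 < 0.001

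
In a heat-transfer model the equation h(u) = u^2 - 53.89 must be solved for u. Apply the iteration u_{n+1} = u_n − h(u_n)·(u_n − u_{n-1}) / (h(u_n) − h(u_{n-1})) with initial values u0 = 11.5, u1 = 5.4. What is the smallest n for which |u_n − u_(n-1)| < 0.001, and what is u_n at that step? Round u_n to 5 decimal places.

h(11.5) = 78.3600000, h(5.4) = -24.7300000
u2 = 5.4000000 − (-24.7300000)·(-6.1000000)/(-103.0900000) = 6.8633136;  |Δ| = 1.4633136
h(6.8633136) = -6.7849263
u3 = 6.8633136 − (-6.7849263)·(1.4633136)/(17.9450737) = 7.4165838;  |Δ| = 0.5532702
h(7.4165838) = 1.1157158
u4 = 7.4165838 − 1.1157158·(0.5532702)/(7.9006421) = 7.3384519;  |Δ| = 0.0781319
h(7.3384519) = -0.0371235
u5 = 7.3384519 − (-0.0371235)·(-0.0781319)/(-1.1528393) = 7.3409679;  |Δ| = 0.0025160
h(7.3409679) = -0.0001902
u6 = 7.3409679 − (-0.0001902)·(0.0025160)/(0.0369332) = 7.3409809;  |Δ| = 0.0000130
|u6 − u5| = 0.0000130 < 0.001

n = 6, u_n = 7.34098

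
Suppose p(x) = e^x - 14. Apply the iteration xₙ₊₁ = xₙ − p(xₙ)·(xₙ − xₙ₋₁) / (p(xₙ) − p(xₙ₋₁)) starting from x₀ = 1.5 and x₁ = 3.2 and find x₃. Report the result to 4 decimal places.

2.5508

p(1.5) = -9.518311, p(3.2) = 10.532530
x₂ = 3.200000 − 10.532530·(3.200000 − 1.500000) / (10.532530 − (-9.518311)) = 3.200000 − (17.905301)/(20.050841) = 2.307005
p(2.307005) = -3.955703
x₃ = 2.307005 − (-3.955703)·(2.307005 − 3.200000) / (-3.955703 − 10.532530) = 2.307005 − (3.532423)/(-14.488234) = 2.550818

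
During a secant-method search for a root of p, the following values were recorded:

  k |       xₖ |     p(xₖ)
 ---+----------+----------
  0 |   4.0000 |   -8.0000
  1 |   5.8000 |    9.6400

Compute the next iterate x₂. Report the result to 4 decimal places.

4.8163

x₂ = 5.8000 − 9.6400·(5.8000 − 4.0000) / (9.6400 − (-8.0000))
   = 5.8000 − (17.352000)/(17.640000) = 4.816327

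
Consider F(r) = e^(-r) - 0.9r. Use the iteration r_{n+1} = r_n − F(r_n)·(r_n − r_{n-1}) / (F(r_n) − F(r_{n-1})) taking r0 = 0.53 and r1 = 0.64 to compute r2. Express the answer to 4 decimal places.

0.6066

F(0.53) = 0.111605, F(0.64) = -0.048708
r2 = 0.640000 − (-0.048708)·(0.640000 − 0.530000) / (-0.048708 − 0.111605) = 0.640000 − (-0.005358)/(-0.160313) = 0.606579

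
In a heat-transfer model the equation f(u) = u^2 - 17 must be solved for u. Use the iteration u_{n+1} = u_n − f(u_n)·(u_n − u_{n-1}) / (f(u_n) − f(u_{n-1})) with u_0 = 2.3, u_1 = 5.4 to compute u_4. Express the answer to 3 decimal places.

4.125

f(2.3) = -11.71000, f(5.4) = 12.16000
u_2 = 5.40000 − 12.16000·(5.40000 − 2.30000) / (12.16000 − (-11.71000)) = 5.40000 − (37.69600)/(23.87000) = 3.82078
f(3.82078) = -2.40165
u_3 = 3.82078 − (-2.40165)·(3.82078 − 5.40000) / (-2.40165 − 12.16000) = 3.82078 − (3.79273)/(-14.56165) = 4.08124
f(4.08124) = -0.34348
u_4 = 4.08124 − (-0.34348)·(4.08124 − 3.82078) / (-0.34348 − (-2.40165)) = 4.08124 − (-0.08946)/(2.05816) = 4.12471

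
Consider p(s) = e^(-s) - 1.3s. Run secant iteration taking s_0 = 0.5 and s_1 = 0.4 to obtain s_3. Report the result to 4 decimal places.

p(0.5) = -0.043469, p(0.4) = 0.150320
s_2 = 0.400000 − 0.150320·(0.400000 − 0.500000) / (0.150320 − (-0.043469)) = 0.400000 − (-0.015032)/(0.193789) = 0.477569
p(0.477569) = -0.000550
s_3 = 0.477569 − (-0.000550)·(0.477569 − 0.400000) / (-0.000550 − 0.150320) = 0.477569 − (-0.000043)/(-0.150870) = 0.477286

0.4773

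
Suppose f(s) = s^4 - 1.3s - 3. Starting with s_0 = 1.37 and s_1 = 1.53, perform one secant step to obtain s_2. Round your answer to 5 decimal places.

1.48510

f(1.37) = -1.2582464, f(1.53) = 0.4908128
s_2 = 1.5300000 − 0.4908128·(1.5300000 − 1.3700000) / (0.4908128 − (-1.2582464)) = 1.5300000 − (0.0785300)/(1.7490592) = 1.4851015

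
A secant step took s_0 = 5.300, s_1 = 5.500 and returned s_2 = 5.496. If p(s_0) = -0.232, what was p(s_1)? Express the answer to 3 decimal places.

0.005

The secant line through (5.300, -0.232) and (5.500, p(s_1)) crosses zero at s_2 = 5.496.
So (5.300, -0.232), (5.500, p(s_1)), (5.496, 0) are collinear:
p(s_1) = -0.232 · (5.500 − 5.496) / (5.300 − 5.496) = -0.232 · (0.00400)/(-0.19600) = 0.00473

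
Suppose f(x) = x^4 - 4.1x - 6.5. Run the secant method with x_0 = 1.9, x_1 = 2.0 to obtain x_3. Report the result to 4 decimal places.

f(1.9) = -1.257900, f(2.0) = 1.300000
x_2 = 2.000000 − 1.300000·(2.000000 − 1.900000) / (1.300000 − (-1.257900)) = 2.000000 − (0.130000)/(2.557900) = 1.949177
f(1.949177) = -0.057012
x_3 = 1.949177 − (-0.057012)·(1.949177 − 2.000000) / (-0.057012 − 1.300000) = 1.949177 − (0.002898)/(-1.357012) = 1.951312

1.9513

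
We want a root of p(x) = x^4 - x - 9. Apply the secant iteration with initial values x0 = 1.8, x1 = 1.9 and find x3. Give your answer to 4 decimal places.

p(1.8) = -0.302400, p(1.9) = 2.132100
x2 = 1.900000 − 2.132100·(1.900000 − 1.800000) / (2.132100 − (-0.302400)) = 1.900000 − (0.213210)/(2.434500) = 1.812421
p(1.812421) = -0.022041
x3 = 1.812421 − (-0.022041)·(1.812421 − 1.900000) / (-0.022041 − 2.132100) = 1.812421 − (0.001930)/(-2.154141) = 1.813318

1.8133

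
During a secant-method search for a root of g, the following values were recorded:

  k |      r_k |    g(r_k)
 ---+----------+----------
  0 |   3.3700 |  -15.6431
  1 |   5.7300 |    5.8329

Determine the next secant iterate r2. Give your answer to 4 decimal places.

r2 = 5.7300 − 5.8329·(5.7300 − 3.3700) / (5.8329 − (-15.6431))
   = 5.7300 − (13.765644)/(21.476000) = 5.089022

5.0890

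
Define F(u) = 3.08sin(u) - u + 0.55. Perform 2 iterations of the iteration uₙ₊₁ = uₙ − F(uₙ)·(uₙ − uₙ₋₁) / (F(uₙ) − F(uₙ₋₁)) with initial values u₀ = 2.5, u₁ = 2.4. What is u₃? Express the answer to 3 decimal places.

2.469

F(2.5) = -0.10671, F(2.4) = 0.23043
u₂ = 2.40000 − 0.23043·(2.40000 − 2.50000) / (0.23043 − (-0.10671)) = 2.40000 − (-0.02304)/(0.33713) = 2.46835
F(2.46835) = 0.00211
u₃ = 2.46835 − 0.00211·(2.46835 − 2.40000) / (0.00211 − 0.23043) = 2.46835 − (0.00014)/(-0.22832) = 2.46898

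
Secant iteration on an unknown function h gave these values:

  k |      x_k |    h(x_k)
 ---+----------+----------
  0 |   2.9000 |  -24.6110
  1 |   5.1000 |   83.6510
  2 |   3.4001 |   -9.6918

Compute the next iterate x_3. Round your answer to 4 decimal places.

3.5766

x_3 = 3.4001 − (-9.6918)·(3.4001 − 5.1000) / (-9.6918 − 83.6510)
   = 3.4001 − (16.475091)/(-93.342800) = 3.576601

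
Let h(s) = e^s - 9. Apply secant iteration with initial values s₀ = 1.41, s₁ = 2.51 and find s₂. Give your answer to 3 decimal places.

h(1.41) = -4.90404, h(2.51) = 3.30493
s₂ = 2.51000 − 3.30493·(2.51000 − 1.41000) / (3.30493 − (-4.90404)) = 2.51000 − (3.63542)/(8.20897) = 2.06714

2.067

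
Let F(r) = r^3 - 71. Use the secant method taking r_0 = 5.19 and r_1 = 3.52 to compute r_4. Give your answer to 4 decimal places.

F(5.19) = 68.798359, F(3.52) = -27.385792
r_2 = 3.520000 − (-27.385792)·(3.520000 − 5.190000) / (-27.385792 − 68.798359) = 3.520000 − (45.734273)/(-96.184151) = 3.995487
F(3.995487) = -7.216400
r_3 = 3.995487 − (-7.216400)·(3.995487 − 3.520000) / (-7.216400 − (-27.385792)) = 3.995487 − (-3.431301)/(20.169392) = 4.165611
F(4.165611) = 1.282982
r_4 = 4.165611 − 1.282982·(4.165611 − 3.995487) / (1.282982 − (-7.216400)) = 4.165611 − (0.218266)/(8.499382) = 4.139931

4.1399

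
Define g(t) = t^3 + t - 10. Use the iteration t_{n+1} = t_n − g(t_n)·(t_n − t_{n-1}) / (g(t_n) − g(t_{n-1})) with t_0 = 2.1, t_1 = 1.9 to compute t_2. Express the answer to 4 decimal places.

g(2.1) = 1.361000, g(1.9) = -1.241000
t_2 = 1.900000 − (-1.241000)·(1.900000 − 2.100000) / (-1.241000 − 1.361000) = 1.900000 − (0.248200)/(-2.602000) = 1.995388

1.9954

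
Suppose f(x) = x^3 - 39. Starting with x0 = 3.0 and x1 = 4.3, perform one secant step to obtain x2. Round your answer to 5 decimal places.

3.29710

f(3.0) = -12.0000000, f(4.3) = 40.5070000
x2 = 4.3000000 − 40.5070000·(4.3000000 − 3.0000000) / (40.5070000 − (-12.0000000)) = 4.3000000 − (52.6591000)/(52.5070000) = 3.2971032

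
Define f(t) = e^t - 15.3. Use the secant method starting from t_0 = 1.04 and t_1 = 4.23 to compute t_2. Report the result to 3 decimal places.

1.644

f(1.04) = -12.47078, f(4.23) = 53.41723
t_2 = 4.23000 − 53.41723·(4.23000 − 1.04000) / (53.41723 − (-12.47078)) = 4.23000 − (170.40097)/(65.88802) = 1.64378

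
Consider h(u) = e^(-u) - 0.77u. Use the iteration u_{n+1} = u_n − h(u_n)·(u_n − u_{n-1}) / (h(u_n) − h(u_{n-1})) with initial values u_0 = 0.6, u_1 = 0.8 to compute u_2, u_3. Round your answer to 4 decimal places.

h(0.6) = 0.086812, h(0.8) = -0.166671
u_2 = 0.800000 − (-0.166671)·(0.800000 − 0.600000) / (-0.166671 − 0.086812) = 0.800000 − (-0.033334)/(-0.253483) = 0.668495
h(0.668495) = -0.002262
u_3 = 0.668495 − (-0.002262)·(0.668495 − 0.800000) / (-0.002262 − (-0.166671)) = 0.668495 − (0.000297)/(0.164409) = 0.666686

0.6685, 0.6667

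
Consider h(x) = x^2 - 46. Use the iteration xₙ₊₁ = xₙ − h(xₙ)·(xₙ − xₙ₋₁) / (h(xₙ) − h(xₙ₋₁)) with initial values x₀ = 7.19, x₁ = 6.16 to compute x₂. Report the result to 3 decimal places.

6.763

h(7.19) = 5.69610, h(6.16) = -8.05440
x₂ = 6.16000 − (-8.05440)·(6.16000 − 7.19000) / (-8.05440 − 5.69610) = 6.16000 − (8.29603)/(-13.75050) = 6.76333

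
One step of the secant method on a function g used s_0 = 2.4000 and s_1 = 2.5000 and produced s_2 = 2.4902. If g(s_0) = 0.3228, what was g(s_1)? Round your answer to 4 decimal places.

-0.0351

The secant line through (2.4000, 0.3228) and (2.5000, g(s_1)) crosses zero at s_2 = 2.4902.
So (2.4000, 0.3228), (2.5000, g(s_1)), (2.4902, 0) are collinear:
g(s_1) = 0.3228 · (2.5000 − 2.4902) / (2.4000 − 2.4902) = 0.3228 · (0.009800)/(-0.090200) = -0.035071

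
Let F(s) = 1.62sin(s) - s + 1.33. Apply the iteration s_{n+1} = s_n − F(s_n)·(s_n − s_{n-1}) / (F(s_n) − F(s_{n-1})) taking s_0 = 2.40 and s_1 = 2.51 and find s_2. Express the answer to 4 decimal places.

F(2.40) = 0.024250, F(2.51) = -0.223502
s_2 = 2.510000 − (-0.223502)·(2.510000 − 2.400000) / (-0.223502 − 0.024250) = 2.510000 − (-0.024585)/(-0.247752) = 2.410767

2.4108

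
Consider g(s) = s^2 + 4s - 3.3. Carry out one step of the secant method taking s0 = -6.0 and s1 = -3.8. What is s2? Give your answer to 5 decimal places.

g(-6.0) = 8.7000000, g(-3.8) = -4.0600000
s2 = -3.8000000 − (-4.0600000)·(-3.8000000 − (-6.0000000)) / (-4.0600000 − 8.7000000) = -3.8000000 − (-8.9320000)/(-12.7600000) = -4.5000000

-4.50000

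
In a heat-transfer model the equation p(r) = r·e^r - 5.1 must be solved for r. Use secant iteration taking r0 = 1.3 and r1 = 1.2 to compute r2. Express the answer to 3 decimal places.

p(1.3) = -0.32991, p(1.2) = -1.11586
r2 = 1.20000 − (-1.11586)·(1.20000 − 1.30000) / (-1.11586 − (-0.32991)) = 1.20000 − (0.11159)/(-0.78595) = 1.34198

1.342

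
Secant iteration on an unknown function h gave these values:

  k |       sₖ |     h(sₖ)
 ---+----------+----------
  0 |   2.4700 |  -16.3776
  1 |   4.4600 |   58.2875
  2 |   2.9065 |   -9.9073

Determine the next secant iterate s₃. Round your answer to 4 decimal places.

3.1322

s₃ = 2.9065 − (-9.9073)·(2.9065 − 4.4600) / (-9.9073 − 58.2875)
   = 2.9065 − (15.390991)/(-68.194800) = 3.132192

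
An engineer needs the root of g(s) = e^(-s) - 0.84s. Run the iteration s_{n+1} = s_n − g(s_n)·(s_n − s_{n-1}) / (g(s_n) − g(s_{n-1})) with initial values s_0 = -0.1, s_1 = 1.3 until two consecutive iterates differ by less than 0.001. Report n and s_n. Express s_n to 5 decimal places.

n = 5, s_n = 0.63247

g(-0.1) = 1.1891709, g(1.3) = -0.8194682
s_2 = 1.3000000 − (-0.8194682)·(1.4000000)/(-2.0086391) = 0.7288394;  |Δ| = 0.5711606
g(0.7288394) = -0.1297565
s_3 = 0.7288394 − (-0.1297565)·(-0.5711606)/(0.6897117) = 0.6213861;  |Δ| = 0.1074533
g(0.6213861) = 0.0152350
s_4 = 0.6213861 − 0.0152350·(-0.1074533)/(0.1449915) = 0.6326768;  |Δ| = 0.0112906
g(0.6326768) = -0.0002804
s_5 = 0.6326768 − (-0.0002804)·(0.0112906)/(-0.0155154) = 0.6324727;  |Δ| = 0.0002040
|s_5 − s_4| = 0.0002040 < 0.001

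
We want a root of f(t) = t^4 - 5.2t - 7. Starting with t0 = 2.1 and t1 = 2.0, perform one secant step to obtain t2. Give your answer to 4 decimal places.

2.0478

f(2.1) = 1.528100, f(2.0) = -1.400000
t2 = 2.000000 − (-1.400000)·(2.000000 − 2.100000) / (-1.400000 − 1.528100) = 2.000000 − (0.140000)/(-2.928100) = 2.047813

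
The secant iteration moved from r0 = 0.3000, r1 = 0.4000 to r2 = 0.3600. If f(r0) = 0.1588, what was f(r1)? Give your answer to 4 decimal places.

-0.1059

The secant line through (0.3000, 0.1588) and (0.4000, f(r1)) crosses zero at r2 = 0.3600.
So (0.3000, 0.1588), (0.4000, f(r1)), (0.3600, 0) are collinear:
f(r1) = 0.1588 · (0.4000 − 0.3600) / (0.3000 − 0.3600) = 0.1588 · (0.040000)/(-0.060000) = -0.105867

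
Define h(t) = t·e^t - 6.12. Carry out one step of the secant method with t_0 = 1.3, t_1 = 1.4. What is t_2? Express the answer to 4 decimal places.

1.4488

h(1.3) = -1.349914, h(1.4) = -0.442720
t_2 = 1.400000 − (-0.442720)·(1.400000 − 1.300000) / (-0.442720 − (-1.349914)) = 1.400000 − (-0.044272)/(0.907194) = 1.448801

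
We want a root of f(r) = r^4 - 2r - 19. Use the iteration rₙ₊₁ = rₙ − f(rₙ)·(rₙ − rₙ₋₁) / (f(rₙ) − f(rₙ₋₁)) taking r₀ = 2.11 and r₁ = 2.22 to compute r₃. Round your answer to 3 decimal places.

2.199

f(2.11) = -3.39881, f(2.22) = 0.84913
r₂ = 2.22000 − 0.84913·(2.22000 − 2.11000) / (0.84913 − (-3.39881)) = 2.22000 − (0.09340)/(4.24793) = 2.19801
f(2.19801) = -0.05499
r₃ = 2.19801 − (-0.05499)·(2.19801 − 2.22000) / (-0.05499 − 0.84913) = 2.19801 − (0.00121)/(-0.90411) = 2.19935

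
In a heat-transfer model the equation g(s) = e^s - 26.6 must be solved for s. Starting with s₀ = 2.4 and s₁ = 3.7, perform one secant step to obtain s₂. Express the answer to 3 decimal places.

g(2.4) = -15.57682, g(3.7) = 13.84730
s₂ = 3.70000 − 13.84730·(3.70000 − 2.40000) / (13.84730 − (-15.57682)) = 3.70000 − (18.00150)/(29.42413) = 3.08821

3.088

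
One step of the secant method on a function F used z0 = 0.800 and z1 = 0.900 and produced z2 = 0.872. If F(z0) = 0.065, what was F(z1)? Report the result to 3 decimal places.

The secant line through (0.800, 0.065) and (0.900, F(z1)) crosses zero at z2 = 0.872.
So (0.800, 0.065), (0.900, F(z1)), (0.872, 0) are collinear:
F(z1) = 0.065 · (0.900 − 0.872) / (0.800 − 0.872) = 0.065 · (0.02800)/(-0.07200) = -0.02528

-0.025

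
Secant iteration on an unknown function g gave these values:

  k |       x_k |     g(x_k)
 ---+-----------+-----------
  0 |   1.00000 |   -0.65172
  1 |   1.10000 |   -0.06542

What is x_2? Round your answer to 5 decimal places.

1.11116

x_2 = 1.10000 − (-0.06542)·(1.10000 − 1.00000) / (-0.06542 − (-0.65172))
   = 1.10000 − (-0.0065420)/(0.5863000) = 1.1111581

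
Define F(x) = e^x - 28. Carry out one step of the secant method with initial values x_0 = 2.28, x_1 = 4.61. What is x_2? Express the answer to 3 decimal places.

2.748

F(2.28) = -18.22332, F(4.61) = 72.48415
x_2 = 4.61000 − 72.48415·(4.61000 − 2.28000) / (72.48415 − (-18.22332)) = 4.61000 − (168.88807)/(90.70747) = 2.74810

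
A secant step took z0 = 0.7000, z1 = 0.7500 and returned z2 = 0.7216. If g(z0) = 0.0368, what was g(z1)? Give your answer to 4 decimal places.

The secant line through (0.7000, 0.0368) and (0.7500, g(z1)) crosses zero at z2 = 0.7216.
So (0.7000, 0.0368), (0.7500, g(z1)), (0.7216, 0) are collinear:
g(z1) = 0.0368 · (0.7500 − 0.7216) / (0.7000 − 0.7216) = 0.0368 · (0.028400)/(-0.021600) = -0.048385

-0.0484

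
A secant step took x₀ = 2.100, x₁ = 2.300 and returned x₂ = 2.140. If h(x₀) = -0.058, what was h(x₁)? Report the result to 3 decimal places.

The secant line through (2.100, -0.058) and (2.300, h(x₁)) crosses zero at x₂ = 2.140.
So (2.100, -0.058), (2.300, h(x₁)), (2.140, 0) are collinear:
h(x₁) = -0.058 · (2.300 − 2.140) / (2.100 − 2.140) = -0.058 · (0.16000)/(-0.04000) = 0.23200

0.232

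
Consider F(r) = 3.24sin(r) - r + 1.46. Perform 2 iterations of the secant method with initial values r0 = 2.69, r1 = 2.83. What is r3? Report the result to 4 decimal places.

2.7366

F(2.69) = 0.183933, F(2.83) = -0.376697
r2 = 2.830000 − (-0.376697)·(2.830000 − 2.690000) / (-0.376697 − 0.183933) = 2.830000 − (-0.052738)/(-0.560630) = 2.735932
F(2.735932) = 0.002658
r3 = 2.735932 − 0.002658·(2.735932 − 2.830000) / (0.002658 − (-0.376697)) = 2.735932 − (-0.000250)/(0.379355) = 2.736591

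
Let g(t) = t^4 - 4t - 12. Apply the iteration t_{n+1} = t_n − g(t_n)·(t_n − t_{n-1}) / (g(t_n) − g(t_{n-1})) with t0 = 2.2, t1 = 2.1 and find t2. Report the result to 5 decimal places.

g(2.2) = 2.6256000, g(2.1) = -0.9519000
t2 = 2.1000000 − (-0.9519000)·(2.1000000 − 2.2000000) / (-0.9519000 − 2.6256000) = 2.1000000 − (0.0951900)/(-3.5775000) = 2.1266080

2.12661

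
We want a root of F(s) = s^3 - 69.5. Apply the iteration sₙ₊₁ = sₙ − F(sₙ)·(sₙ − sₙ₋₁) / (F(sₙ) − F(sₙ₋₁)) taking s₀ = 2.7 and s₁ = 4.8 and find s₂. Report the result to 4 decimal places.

3.8508

F(2.7) = -49.817000, F(4.8) = 41.092000
s₂ = 4.800000 − 41.092000·(4.800000 − 2.700000) / (41.092000 − (-49.817000)) = 4.800000 − (86.293200)/(90.909000) = 3.850774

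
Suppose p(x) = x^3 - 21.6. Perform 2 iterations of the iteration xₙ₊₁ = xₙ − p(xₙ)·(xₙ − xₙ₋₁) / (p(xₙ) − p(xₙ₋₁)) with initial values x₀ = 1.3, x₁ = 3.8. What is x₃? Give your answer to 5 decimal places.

2.60367

p(1.3) = -19.4030000, p(3.8) = 33.2720000
x₂ = 3.8000000 − 33.2720000·(3.8000000 − 1.3000000) / (33.2720000 − (-19.4030000)) = 3.8000000 − (83.1800000)/(52.6750000) = 2.2208828
p(2.2208828) = -10.6458949
x₃ = 2.2208828 − (-10.6458949)·(2.2208828 − 3.8000000) / (-10.6458949 − 33.2720000) = 2.2208828 − (16.8111160)/(-43.9178949) = 2.6036679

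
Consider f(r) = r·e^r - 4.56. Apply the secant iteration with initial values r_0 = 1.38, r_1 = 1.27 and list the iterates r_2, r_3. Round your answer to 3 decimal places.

1.274, 1.275

f(1.38) = 0.92536, f(1.27) = -0.03772
r_2 = 1.27000 − (-0.03772)·(1.27000 − 1.38000) / (-0.03772 − 0.92536) = 1.27000 − (0.00415)/(-0.96308) = 1.27431
f(1.27431) = -0.00279
r_3 = 1.27431 − (-0.00279)·(1.27431 − 1.27000) / (-0.00279 − (-0.03772)) = 1.27431 − (-0.00001)/(0.03493) = 1.27465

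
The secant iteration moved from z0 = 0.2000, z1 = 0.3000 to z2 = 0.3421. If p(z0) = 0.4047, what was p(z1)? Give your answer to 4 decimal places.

0.1199

The secant line through (0.2000, 0.4047) and (0.3000, p(z1)) crosses zero at z2 = 0.3421.
So (0.2000, 0.4047), (0.3000, p(z1)), (0.3421, 0) are collinear:
p(z1) = 0.4047 · (0.3000 − 0.3421) / (0.2000 − 0.3421) = 0.4047 · (-0.042100)/(-0.142100) = 0.119901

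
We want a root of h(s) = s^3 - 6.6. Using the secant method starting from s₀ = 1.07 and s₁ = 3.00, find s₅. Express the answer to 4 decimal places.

h(1.07) = -5.374957, h(3.00) = 20.400000
s₂ = 3.000000 − 20.400000·(3.000000 − 1.070000) / (20.400000 − (-5.374957)) = 3.000000 − (39.372000)/(25.774957) = 1.472471
h(1.472471) = -3.407433
s₃ = 1.472471 − (-3.407433)·(1.472471 − 3.000000) / (-3.407433 − 20.400000) = 1.472471 − (5.204953)/(-23.807433) = 1.691098
h(1.691098) = -1.763777
s₄ = 1.691098 − (-1.763777)·(1.691098 − 1.472471) / (-1.763777 − (-3.407433)) = 1.691098 − (-0.385610)/(1.643656) = 1.925703
h(1.925703) = 0.541144
s₅ = 1.925703 − 0.541144·(1.925703 − 1.691098) / (0.541144 − (-1.763777)) = 1.925703 − (0.126955)/(2.304921) = 1.870623

1.8706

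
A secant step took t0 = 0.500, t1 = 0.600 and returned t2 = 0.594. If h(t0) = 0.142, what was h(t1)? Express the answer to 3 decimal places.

-0.009

The secant line through (0.500, 0.142) and (0.600, h(t1)) crosses zero at t2 = 0.594.
So (0.500, 0.142), (0.600, h(t1)), (0.594, 0) are collinear:
h(t1) = 0.142 · (0.600 − 0.594) / (0.500 − 0.594) = 0.142 · (0.00600)/(-0.09400) = -0.00906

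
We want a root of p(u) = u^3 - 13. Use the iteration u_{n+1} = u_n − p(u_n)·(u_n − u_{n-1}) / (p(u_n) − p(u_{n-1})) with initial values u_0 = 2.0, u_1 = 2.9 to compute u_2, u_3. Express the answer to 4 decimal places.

p(2.0) = -5.000000, p(2.9) = 11.389000
u_2 = 2.900000 − 11.389000·(2.900000 − 2.000000) / (11.389000 − (-5.000000)) = 2.900000 − (10.250100)/(16.389000) = 2.274574
p(2.274574) = -1.232060
u_3 = 2.274574 − (-1.232060)·(2.274574 − 2.900000) / (-1.232060 − 11.389000) = 2.274574 − (0.770562)/(-12.621060) = 2.335628

2.2746, 2.3356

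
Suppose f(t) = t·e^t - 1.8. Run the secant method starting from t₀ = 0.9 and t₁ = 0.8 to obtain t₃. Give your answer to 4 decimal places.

f(0.9) = 0.413643, f(0.8) = -0.019567
t₂ = 0.800000 − (-0.019567)·(0.800000 − 0.900000) / (-0.019567 − 0.413643) = 0.800000 − (0.001957)/(-0.433210) = 0.804517
f(0.804517) = -0.001409
t₃ = 0.804517 − (-0.001409)·(0.804517 − 0.800000) / (-0.001409 − (-0.019567)) = 0.804517 − (-0.000006)/(0.018158) = 0.804867

0.8049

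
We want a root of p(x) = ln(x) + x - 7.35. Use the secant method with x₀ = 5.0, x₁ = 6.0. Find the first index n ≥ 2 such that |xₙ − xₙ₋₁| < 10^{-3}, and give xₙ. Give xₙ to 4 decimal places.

n = 4, xₙ = 5.6231

p(5.0) = -0.740562, p(6.0) = 0.441759
x₂ = 6.000000 − 0.441759·(1.000000)/(1.182322) = 5.626363;  |Δ| = 0.373637
p(5.626363) = 0.003826
x₃ = 5.626363 − 0.003826·(-0.373637)/(-0.437934) = 5.623099;  |Δ| = 0.003264
p(5.623099) = -0.000019
x₄ = 5.623099 − (-0.000019)·(-0.003264)/(-0.003844) = 5.623114;  |Δ| = 0.000016
|x₄ − x₃| = 0.000016 < 10^{-3}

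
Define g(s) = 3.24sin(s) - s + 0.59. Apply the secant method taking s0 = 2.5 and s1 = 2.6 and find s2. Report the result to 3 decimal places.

g(2.5) = 0.02905, g(2.6) = -0.33978
s2 = 2.60000 − (-0.33978)·(2.60000 − 2.50000) / (-0.33978 − 0.02905) = 2.60000 − (-0.03398)/(-0.36883) = 2.50788

2.508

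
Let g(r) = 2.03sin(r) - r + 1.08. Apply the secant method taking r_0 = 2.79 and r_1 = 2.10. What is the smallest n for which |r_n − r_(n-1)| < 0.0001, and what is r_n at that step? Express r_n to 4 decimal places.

n = 5, r_n = 2.4204

g(2.79) = -1.010881, g(2.10) = 0.732315
r_2 = 2.100000 − 0.732315·(-0.690000)/(1.743196) = 2.389868;  |Δ| = 0.289868
g(2.389868) = 0.076418
r_3 = 2.389868 − 0.076418·(0.289868)/(-0.655897) = 2.423640;  |Δ| = 0.033772
g(2.423640) = -0.008217
r_4 = 2.423640 − (-0.008217)·(0.033772)/(-0.084635) = 2.420361;  |Δ| = 0.003279
g(2.420361) = 0.000068
r_5 = 2.420361 − 0.000068·(-0.003279)/(0.008285) = 2.420388;  |Δ| = 0.000027
|r_5 − r_4| = 0.000027 < 0.0001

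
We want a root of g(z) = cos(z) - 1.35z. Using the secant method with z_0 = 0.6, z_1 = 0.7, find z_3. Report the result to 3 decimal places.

g(0.6) = 0.01534, g(0.7) = -0.18016
z_2 = 0.70000 − (-0.18016)·(0.70000 − 0.60000) / (-0.18016 − 0.01534) = 0.70000 − (-0.01802)/(-0.19549) = 0.60784
g(0.60784) = 0.00029
z_3 = 0.60784 − 0.00029·(0.60784 − 0.70000) / (0.00029 − (-0.18016)) = 0.60784 − (-0.00003)/(0.18045) = 0.60799

0.608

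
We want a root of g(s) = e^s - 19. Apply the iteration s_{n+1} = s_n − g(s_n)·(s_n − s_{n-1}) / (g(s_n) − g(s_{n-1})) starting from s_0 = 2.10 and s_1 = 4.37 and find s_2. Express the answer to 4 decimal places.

2.4470

g(2.10) = -10.833830, g(4.37) = 60.043632
s_2 = 4.370000 − 60.043632·(4.370000 − 2.100000) / (60.043632 − (-10.833830)) = 4.370000 − (136.299044)/(70.877462) = 2.446976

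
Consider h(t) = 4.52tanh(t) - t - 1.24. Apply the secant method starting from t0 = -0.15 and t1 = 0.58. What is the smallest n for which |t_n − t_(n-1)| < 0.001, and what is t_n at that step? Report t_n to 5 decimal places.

n = 5, t_n = 0.37338

h(-0.15) = -1.7629604, h(0.58) = 0.5424477
t2 = 0.5800000 − 0.5424477·(0.7300000)/(2.3054081) = 0.4082357;  |Δ| = 0.1717643
h(0.4082357) = 0.1008849
t3 = 0.4082357 − 0.1008849·(-0.1717643)/(-0.4415628) = 0.3689923;  |Δ| = 0.0392434
h(0.3689923) = -0.0129353
t4 = 0.3689923 − (-0.0129353)·(-0.0392434)/(-0.1138203) = 0.3734522;  |Δ| = 0.0044599
h(0.3734522) = 0.0002221
t5 = 0.3734522 − 0.0002221·(0.0044599)/(0.0131575) = 0.3733769;  |Δ| = 0.0000753
|t5 − t4| = 0.0000753 < 0.001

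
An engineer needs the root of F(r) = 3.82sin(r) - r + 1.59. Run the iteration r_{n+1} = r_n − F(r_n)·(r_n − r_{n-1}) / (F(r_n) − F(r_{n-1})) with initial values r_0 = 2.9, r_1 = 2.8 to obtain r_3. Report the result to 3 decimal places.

F(2.9) = -0.39607, F(2.8) = 0.06965
r_2 = 2.80000 − 0.06965·(2.80000 − 2.90000) / (0.06965 − (-0.39607)) = 2.80000 − (-0.00697)/(0.46572) = 2.81496
F(2.81496) = 0.00073
r_3 = 2.81496 − 0.00073·(2.81496 − 2.80000) / (0.00073 − 0.06965) = 2.81496 − (0.00001)/(-0.06893) = 2.81511

2.815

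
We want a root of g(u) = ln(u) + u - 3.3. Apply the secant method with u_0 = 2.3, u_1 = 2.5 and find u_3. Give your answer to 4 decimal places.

g(2.3) = -0.167091, g(2.5) = 0.116291
u_2 = 2.500000 − 0.116291·(2.500000 − 2.300000) / (0.116291 − (-0.167091)) = 2.500000 − (0.023258)/(0.283382) = 2.417926
g(2.417926) = 0.000837
u_3 = 2.417926 − 0.000837·(2.417926 − 2.500000) / (0.000837 − 0.116291) = 2.417926 − (-0.000069)/(-0.115454) = 2.417332

2.4173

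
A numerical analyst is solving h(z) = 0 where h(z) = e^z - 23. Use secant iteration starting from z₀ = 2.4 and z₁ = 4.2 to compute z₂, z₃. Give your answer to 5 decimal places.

h(2.4) = -11.9768236, h(4.2) = 43.6863310
z₂ = 4.2000000 − 43.6863310·(4.2000000 − 2.4000000) / (43.6863310 − (-11.9768236)) = 4.2000000 − (78.6353959)/(55.6631547) = 2.7872990
h(2.7872990) = -6.7628964
z₃ = 2.7872990 − (-6.7628964)·(2.7872990 − 4.2000000) / (-6.7628964 − 43.6863310) = 2.7872990 − (9.5539507)/(-50.4492274) = 2.9766765

2.78730, 2.97668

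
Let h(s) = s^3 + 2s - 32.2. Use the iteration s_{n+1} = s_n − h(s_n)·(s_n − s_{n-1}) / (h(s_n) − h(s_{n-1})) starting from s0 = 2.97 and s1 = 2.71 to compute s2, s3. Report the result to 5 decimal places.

2.97236, 2.97216

h(2.97) = -0.0619270, h(2.71) = -6.8774890
s2 = 2.7100000 − (-6.8774890)·(2.7100000 − 2.9700000) / (-6.8774890 − (-0.0619270)) = 2.7100000 − (1.7881471)/(-6.8155620) = 2.9723624
h(2.9723624) = 0.0053628
s3 = 2.9723624 − 0.0053628·(2.9723624 − 2.7100000) / (0.0053628 − (-6.8774890)) = 2.9723624 − (0.0014070)/(6.8828518) = 2.9721580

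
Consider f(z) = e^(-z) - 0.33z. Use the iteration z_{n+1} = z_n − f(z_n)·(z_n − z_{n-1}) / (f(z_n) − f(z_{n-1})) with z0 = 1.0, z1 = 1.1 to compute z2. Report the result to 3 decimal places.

f(1.0) = 0.03788, f(1.1) = -0.03013
z2 = 1.10000 − (-0.03013)·(1.10000 − 1.00000) / (-0.03013 − 0.03788) = 1.10000 − (-0.00301)/(-0.06801) = 1.05570

1.056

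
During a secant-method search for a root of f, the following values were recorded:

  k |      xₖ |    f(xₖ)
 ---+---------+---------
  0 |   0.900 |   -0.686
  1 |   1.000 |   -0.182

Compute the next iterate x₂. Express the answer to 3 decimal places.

x₂ = 1.000 − (-0.182)·(1.000 − 0.900) / (-0.182 − (-0.686))
   = 1.000 − (-0.01820)/(0.50400) = 1.03611

1.036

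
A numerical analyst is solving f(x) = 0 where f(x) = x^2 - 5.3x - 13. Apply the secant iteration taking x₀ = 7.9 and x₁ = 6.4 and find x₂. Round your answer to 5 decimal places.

f(7.9) = 7.5400000, f(6.4) = -5.9600000
x₂ = 6.4000000 − (-5.9600000)·(6.4000000 − 7.9000000) / (-5.9600000 − 7.5400000) = 6.4000000 − (8.9400000)/(-13.5000000) = 7.0622222

7.06222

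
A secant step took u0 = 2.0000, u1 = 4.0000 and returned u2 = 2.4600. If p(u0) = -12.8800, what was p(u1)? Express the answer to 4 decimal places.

43.1200

The secant line through (2.0000, -12.8800) and (4.0000, p(u1)) crosses zero at u2 = 2.4600.
So (2.0000, -12.8800), (4.0000, p(u1)), (2.4600, 0) are collinear:
p(u1) = -12.8800 · (4.0000 − 2.4600) / (2.0000 − 2.4600) = -12.8800 · (1.540000)/(-0.460000) = 43.120000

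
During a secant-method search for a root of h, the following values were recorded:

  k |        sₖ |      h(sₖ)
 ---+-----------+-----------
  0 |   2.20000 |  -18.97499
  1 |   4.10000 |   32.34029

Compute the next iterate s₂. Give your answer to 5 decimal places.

s₂ = 4.10000 − 32.34029·(4.10000 − 2.20000) / (32.34029 − (-18.97499))
   = 4.10000 − (61.4465510)/(51.3152800) = 2.9025681

2.90257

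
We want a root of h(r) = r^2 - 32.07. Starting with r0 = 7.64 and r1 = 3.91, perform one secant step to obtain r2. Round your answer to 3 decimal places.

5.363

h(7.64) = 26.29960, h(3.91) = -16.78190
r2 = 3.91000 − (-16.78190)·(3.91000 − 7.64000) / (-16.78190 − 26.29960) = 3.91000 − (62.59649)/(-43.08150) = 5.36298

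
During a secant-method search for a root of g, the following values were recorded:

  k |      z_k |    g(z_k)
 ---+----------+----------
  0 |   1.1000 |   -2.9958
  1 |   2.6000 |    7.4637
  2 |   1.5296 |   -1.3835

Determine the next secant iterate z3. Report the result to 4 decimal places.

1.6970

z3 = 1.5296 − (-1.3835)·(1.5296 − 2.6000) / (-1.3835 − 7.4637)
   = 1.5296 − (1.480898)/(-8.847200) = 1.696986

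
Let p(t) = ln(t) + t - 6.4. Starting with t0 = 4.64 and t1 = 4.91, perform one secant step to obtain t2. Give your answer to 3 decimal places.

4.826

p(4.64) = -0.22529, p(4.91) = 0.10127
t2 = 4.91000 − 0.10127·(4.91000 − 4.64000) / (0.10127 − (-0.22529)) = 4.91000 − (0.02734)/(0.32656) = 4.82627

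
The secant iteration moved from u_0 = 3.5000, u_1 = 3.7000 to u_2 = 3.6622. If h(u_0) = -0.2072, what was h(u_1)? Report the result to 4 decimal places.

0.0483

The secant line through (3.5000, -0.2072) and (3.7000, h(u_1)) crosses zero at u_2 = 3.6622.
So (3.5000, -0.2072), (3.7000, h(u_1)), (3.6622, 0) are collinear:
h(u_1) = -0.2072 · (3.7000 − 3.6622) / (3.5000 − 3.6622) = -0.2072 · (0.037800)/(-0.162200) = 0.048287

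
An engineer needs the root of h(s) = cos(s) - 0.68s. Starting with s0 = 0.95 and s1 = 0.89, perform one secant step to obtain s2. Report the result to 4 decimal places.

h(0.95) = -0.064317, h(0.89) = 0.024212
s2 = 0.890000 − 0.024212·(0.890000 − 0.950000) / (0.024212 − (-0.064317)) = 0.890000 − (-0.001453)/(0.088529) = 0.906410

0.9064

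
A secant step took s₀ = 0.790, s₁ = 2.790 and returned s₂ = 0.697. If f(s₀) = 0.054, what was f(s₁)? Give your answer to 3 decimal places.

1.215

The secant line through (0.790, 0.054) and (2.790, f(s₁)) crosses zero at s₂ = 0.697.
So (0.790, 0.054), (2.790, f(s₁)), (0.697, 0) are collinear:
f(s₁) = 0.054 · (2.790 − 0.697) / (0.790 − 0.697) = 0.054 · (2.09300)/(0.09300) = 1.21529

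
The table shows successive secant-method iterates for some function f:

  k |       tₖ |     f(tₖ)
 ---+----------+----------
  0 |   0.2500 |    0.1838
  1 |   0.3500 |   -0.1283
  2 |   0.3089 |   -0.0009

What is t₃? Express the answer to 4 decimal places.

0.3086

t₃ = 0.3089 − (-0.0009)·(0.3089 − 0.3500) / (-0.0009 − (-0.1283))
   = 0.3089 − (0.000037)/(0.127400) = 0.308610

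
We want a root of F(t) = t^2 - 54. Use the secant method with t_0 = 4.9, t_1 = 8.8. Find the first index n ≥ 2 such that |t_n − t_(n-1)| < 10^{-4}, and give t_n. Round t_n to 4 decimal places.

n = 6, t_n = 7.3485

F(4.9) = -29.990000, F(8.8) = 23.440000
t_2 = 8.800000 − 23.440000·(3.900000)/(53.430000) = 7.089051;  |Δ| = 1.710949
F(7.089051) = -3.745355
t_3 = 7.089051 − (-3.745355)·(-1.710949)/(-27.185355) = 7.324770;  |Δ| = 0.235719
F(7.324770) = -0.347740
t_4 = 7.324770 − (-0.347740)·(0.235719)/(3.397615) = 7.348896;  |Δ| = 0.024125
F(7.348896) = 0.006269
t_5 = 7.348896 − 0.006269·(0.024125)/(0.354009) = 7.348469;  |Δ| = 0.000427
F(7.348469) = -0.000010
t_6 = 7.348469 − (-0.000010)·(-0.000427)/(-0.006279) = 7.348469;  |Δ| = 0.000001
|t_6 − t_5| = 0.000001 < 10^{-4}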